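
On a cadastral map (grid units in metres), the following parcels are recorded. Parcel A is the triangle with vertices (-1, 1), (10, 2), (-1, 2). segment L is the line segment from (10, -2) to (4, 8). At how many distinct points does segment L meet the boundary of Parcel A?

The segment meets the boundary at (7.724,1.793), (7.6,2).

2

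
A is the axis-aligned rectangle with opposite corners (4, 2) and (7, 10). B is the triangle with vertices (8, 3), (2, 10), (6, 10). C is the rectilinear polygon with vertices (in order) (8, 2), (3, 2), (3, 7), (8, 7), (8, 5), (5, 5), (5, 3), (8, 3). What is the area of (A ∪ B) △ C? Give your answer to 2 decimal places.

|A ∪ B| = 27.5.
|(A ∪ B) ∩ C| = 11.3214.
|(A ∪ B) △ C| = 27.5 + 19 − 22.6429 = 23.86.

23.86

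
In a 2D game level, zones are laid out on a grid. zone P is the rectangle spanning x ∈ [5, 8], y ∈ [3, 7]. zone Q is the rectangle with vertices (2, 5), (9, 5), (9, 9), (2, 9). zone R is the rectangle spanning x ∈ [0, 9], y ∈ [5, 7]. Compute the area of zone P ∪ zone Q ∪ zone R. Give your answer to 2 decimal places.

By inclusion–exclusion:
Individual areas: |zone P| = 12, |zone Q| = 28, |zone R| = 18.
|zone P∩zone Q|: x∈[5,8], y∈[5,7] → 3·2 = 6.
|zone P∩zone R|: x∈[5,8], y∈[5,7] → 3·2 = 6.
|zone Q∩zone R|: x∈[2,9], y∈[5,7] → 7·2 = 14.
|zone P∩zone Q∩zone R| = 6.
|zone P ∪ zone Q ∪ zone R| = 58 − 26 + 6 = 38.00.

38.00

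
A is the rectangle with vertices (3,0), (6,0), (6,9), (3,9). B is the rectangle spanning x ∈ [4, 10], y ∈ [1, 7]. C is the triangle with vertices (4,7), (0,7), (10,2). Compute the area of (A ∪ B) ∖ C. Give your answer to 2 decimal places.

|A ∪ B| = 51.
|(A ∪ B) ∩ C| = 7.75.
|(A ∪ B) ∖ C| = 51 − 7.75 = 43.25.

43.25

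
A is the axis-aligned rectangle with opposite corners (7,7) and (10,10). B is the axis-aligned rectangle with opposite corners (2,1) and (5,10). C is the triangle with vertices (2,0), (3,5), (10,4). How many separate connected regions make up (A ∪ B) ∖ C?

(A ∪ B) ∖ C splits into 3 disjoint pieces (area 9, area 0.25, area 17.6857).

3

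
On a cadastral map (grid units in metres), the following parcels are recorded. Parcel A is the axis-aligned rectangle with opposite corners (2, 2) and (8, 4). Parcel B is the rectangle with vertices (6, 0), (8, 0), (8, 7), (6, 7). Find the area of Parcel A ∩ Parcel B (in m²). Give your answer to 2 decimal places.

4.00

|Parcel A∩Parcel B|: x∈[6,8], y∈[2,4] → 2·2 = 4.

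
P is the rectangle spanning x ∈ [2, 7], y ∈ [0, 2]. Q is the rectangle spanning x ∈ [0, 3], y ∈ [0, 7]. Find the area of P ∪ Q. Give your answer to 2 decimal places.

29.00

By inclusion–exclusion:
Individual areas: |P| = 10, |Q| = 21.
|P∩Q|: x∈[2,3], y∈[0,2] → 1·2 = 2.
|P ∪ Q| = 31 − 2 = 29.00.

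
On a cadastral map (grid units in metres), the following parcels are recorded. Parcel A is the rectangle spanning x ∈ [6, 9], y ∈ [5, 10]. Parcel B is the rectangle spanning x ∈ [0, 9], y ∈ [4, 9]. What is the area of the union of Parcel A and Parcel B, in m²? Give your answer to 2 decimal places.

48.00

By inclusion–exclusion:
Individual areas: |Parcel A| = 15, |Parcel B| = 45.
|Parcel A∩Parcel B|: x∈[6,9], y∈[5,9] → 3·4 = 12.
|Parcel A ∪ Parcel B| = 60 − 12 = 48.00.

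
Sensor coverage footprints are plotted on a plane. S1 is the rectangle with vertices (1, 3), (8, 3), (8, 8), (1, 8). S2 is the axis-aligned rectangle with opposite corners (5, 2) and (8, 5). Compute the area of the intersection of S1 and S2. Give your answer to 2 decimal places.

|S1∩S2|: x∈[5,8], y∈[3,5] → 3·2 = 6.

6.00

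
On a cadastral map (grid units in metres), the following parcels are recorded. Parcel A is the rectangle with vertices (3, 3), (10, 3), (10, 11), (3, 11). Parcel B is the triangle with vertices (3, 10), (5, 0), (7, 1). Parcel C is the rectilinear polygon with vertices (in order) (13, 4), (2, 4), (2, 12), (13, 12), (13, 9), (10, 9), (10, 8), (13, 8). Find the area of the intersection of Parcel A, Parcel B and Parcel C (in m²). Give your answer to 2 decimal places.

4.40

The intersection is the polygon with vertices (3,10), (5.667,4), (4.2,4).
By the shoelace formula its area is 4.40.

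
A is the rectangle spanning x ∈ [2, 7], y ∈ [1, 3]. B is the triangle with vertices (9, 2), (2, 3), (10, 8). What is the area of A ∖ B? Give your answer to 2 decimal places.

|A| = 10, |A∩B| = 1.7857.
|A ∖ B| = |A| − |A∩B| = 10 − 1.7857 = 8.21.

8.21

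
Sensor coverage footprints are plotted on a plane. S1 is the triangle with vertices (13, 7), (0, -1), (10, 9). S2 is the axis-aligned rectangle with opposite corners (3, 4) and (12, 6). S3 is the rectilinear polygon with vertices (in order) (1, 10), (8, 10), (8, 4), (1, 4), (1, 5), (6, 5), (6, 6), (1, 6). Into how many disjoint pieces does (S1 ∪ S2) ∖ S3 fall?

2

(S1 ∪ S2) ∖ S3 splits into 2 disjoint pieces (area 25, area 3).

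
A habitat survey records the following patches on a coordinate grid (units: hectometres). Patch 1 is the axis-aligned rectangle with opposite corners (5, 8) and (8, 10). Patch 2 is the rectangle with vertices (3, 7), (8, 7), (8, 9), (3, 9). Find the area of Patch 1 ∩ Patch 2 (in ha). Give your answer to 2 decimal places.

3.00

|Patch 1∩Patch 2|: x∈[5,8], y∈[8,9] → 3·1 = 3.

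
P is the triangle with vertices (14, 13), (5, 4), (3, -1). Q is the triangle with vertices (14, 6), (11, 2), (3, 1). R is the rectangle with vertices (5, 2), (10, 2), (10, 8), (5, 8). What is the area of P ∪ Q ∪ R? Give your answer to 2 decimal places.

43.92

By inclusion–exclusion:
Individual areas: |P| = 13.5, |Q| = 14.5, |R| = 30.
|P∩Q| = 0.5662.
|P∩R| = 8.2825.
|Q∩R| = 5.2364.
|P∩Q∩R| = 0.0087.
|P ∪ Q ∪ R| = 58 − 14.085 + 0.0087 = 43.92.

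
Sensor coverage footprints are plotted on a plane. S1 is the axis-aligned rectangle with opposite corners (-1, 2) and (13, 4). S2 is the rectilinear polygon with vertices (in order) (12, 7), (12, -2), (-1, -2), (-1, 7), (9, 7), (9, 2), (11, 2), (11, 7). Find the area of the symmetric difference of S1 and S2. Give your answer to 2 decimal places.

|S1| = 28, |S2| = 107, |S1∩S2| = 22.
|S1 △ S2| = |S1| + |S2| − 2·|S1∩S2| = 28 + 107 − 44 = 91.00.

91.00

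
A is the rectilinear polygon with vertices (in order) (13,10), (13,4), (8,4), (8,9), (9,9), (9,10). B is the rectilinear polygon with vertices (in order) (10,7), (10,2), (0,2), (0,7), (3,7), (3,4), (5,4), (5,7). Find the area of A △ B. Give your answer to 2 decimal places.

61.00

|A| = 29, |B| = 44, |A∩B| = 6.
|A △ B| = |A| + |B| − 2·|A∩B| = 29 + 44 − 12 = 61.00.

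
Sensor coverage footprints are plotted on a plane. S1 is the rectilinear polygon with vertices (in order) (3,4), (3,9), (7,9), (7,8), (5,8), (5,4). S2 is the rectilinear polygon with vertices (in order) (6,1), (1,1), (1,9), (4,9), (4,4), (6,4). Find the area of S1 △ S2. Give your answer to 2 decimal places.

|S1| = 12, |S2| = 30, |S1∩S2| = 5.
|S1 △ S2| = |S1| + |S2| − 2·|S1∩S2| = 12 + 30 − 10 = 32.00.

32.00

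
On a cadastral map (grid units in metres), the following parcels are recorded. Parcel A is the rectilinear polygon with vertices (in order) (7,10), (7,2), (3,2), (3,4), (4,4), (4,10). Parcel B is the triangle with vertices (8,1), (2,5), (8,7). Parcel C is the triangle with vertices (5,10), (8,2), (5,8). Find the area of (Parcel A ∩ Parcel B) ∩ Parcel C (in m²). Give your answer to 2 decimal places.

The region (Parcel A ∩ Parcel B) ∩ Parcel C is the polygon with vertices (6.333,6.444), (7,4.667), (7,4), (5.857,6.286).
By the shoelace formula its area is 0.86.

0.86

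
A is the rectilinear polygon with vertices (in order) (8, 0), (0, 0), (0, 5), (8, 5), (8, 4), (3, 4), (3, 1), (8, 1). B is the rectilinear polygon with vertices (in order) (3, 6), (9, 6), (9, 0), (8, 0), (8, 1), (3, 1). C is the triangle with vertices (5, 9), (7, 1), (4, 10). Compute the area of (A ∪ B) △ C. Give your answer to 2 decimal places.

51.92

|A ∪ B| = 51.
|(A ∪ B) ∩ C| = 1.0417.
|(A ∪ B) △ C| = 51 + 3 − 2.0833 = 51.92.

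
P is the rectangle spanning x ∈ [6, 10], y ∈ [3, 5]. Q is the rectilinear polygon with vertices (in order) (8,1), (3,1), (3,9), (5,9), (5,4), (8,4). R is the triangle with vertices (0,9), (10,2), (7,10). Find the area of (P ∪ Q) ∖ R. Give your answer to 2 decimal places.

|P ∪ Q| = 31.
|(P ∪ Q) ∩ R| = 9.7857.
|(P ∪ Q) ∖ R| = 31 − 9.7857 = 21.21.

21.21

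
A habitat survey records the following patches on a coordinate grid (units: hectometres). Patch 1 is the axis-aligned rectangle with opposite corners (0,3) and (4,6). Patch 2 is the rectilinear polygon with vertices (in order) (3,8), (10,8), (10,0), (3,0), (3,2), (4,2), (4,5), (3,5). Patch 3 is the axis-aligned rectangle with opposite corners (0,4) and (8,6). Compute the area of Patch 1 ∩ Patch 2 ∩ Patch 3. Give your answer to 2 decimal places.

1.00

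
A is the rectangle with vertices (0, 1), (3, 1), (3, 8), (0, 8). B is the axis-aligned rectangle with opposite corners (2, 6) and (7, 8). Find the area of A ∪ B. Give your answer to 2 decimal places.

By inclusion–exclusion:
Individual areas: |A| = 21, |B| = 10.
|A∩B|: x∈[2,3], y∈[6,8] → 1·2 = 2.
|A ∪ B| = 31 − 2 = 29.00.

29.00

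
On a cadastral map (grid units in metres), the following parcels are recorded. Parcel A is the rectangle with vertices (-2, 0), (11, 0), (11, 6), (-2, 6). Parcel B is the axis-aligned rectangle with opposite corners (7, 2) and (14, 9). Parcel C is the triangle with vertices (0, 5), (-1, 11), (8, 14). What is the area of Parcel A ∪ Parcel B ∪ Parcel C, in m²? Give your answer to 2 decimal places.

By inclusion–exclusion:
Individual areas: |Parcel A| = 78, |Parcel B| = 49, |Parcel C| = 28.5.
|Parcel A∩Parcel B|: x∈[7,11], y∈[2,6] → 4·4 = 16.
|Parcel A∩Parcel C| = 0.5278.
|Parcel B∩Parcel C| = 0.
|Parcel A∩Parcel B∩Parcel C| = 0.
|Parcel A ∪ Parcel B ∪ Parcel C| = 155.5 − 16.5278 + 0 = 138.97.

138.97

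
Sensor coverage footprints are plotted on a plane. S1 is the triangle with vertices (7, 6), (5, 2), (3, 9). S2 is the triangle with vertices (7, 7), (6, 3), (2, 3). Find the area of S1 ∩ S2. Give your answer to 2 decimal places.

4.88

The intersection is the polygon with vertices (5.5,3), (4.714,3), (4.209,4.767), (6.355,6.484), (6.79,6.158), (6.5,5).
By the shoelace formula its area is 4.88.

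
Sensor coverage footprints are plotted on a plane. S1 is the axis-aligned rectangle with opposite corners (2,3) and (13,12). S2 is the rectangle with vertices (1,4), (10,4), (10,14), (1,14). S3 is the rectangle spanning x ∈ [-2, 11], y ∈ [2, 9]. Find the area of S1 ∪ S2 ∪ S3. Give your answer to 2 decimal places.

157.00

By inclusion–exclusion:
Individual areas: |S1| = 99, |S2| = 90, |S3| = 91.
|S1∩S2|: x∈[2,10], y∈[4,12] → 8·8 = 64.
|S1∩S3|: x∈[2,11], y∈[3,9] → 9·6 = 54.
|S2∩S3|: x∈[1,10], y∈[4,9] → 9·5 = 45.
|S1∩S2∩S3| = 40.
|S1 ∪ S2 ∪ S3| = 280 − 163 + 40 = 157.00.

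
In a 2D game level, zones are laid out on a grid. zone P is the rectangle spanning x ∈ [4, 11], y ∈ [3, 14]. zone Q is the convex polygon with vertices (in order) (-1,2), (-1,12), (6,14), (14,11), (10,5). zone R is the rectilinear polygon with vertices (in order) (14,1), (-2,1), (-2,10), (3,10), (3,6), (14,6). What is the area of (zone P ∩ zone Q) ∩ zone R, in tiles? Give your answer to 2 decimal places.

11.24

The region (zone P ∩ zone Q) ∩ zone R is the polygon with vertices (10,5), (4,3.364), (4,6), (10.667,6).
By the shoelace formula its area is 11.24.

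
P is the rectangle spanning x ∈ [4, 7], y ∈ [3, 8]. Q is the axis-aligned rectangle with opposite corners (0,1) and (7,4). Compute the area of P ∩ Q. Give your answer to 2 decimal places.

3.00

|P∩Q|: x∈[4,7], y∈[3,4] → 3·1 = 3.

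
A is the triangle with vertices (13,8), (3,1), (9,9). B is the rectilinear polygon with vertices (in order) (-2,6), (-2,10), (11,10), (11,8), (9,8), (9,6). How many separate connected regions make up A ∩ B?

A ∩ B is a single connected region.

1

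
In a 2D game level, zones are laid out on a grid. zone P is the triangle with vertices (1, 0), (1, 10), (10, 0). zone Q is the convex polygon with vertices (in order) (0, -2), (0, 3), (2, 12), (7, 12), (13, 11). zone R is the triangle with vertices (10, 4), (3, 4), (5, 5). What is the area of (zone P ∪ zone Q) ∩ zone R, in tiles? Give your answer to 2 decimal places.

2.21

The region (zone P ∪ zone Q) ∩ zone R is the polygon with vertices (6.21,4.21), (6.4,4), (3,4), (5,5), (6.667,4.667).
By the shoelace formula its area is 2.21.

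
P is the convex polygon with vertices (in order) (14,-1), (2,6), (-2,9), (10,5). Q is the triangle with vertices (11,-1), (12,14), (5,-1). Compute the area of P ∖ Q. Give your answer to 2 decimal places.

19.88

|P| = 32, |P∩Q| = 12.1186.
|P ∖ Q| = |P| − |P∩Q| = 32 − 12.1186 = 19.88.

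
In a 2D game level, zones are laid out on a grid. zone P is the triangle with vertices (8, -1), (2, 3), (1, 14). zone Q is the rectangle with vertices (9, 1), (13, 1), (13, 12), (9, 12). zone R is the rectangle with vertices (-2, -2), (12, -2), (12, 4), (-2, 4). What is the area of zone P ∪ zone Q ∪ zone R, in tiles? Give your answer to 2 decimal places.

137.79

By inclusion–exclusion:
Individual areas: |zone P| = 31, |zone Q| = 44, |zone R| = 84.
|zone P∩zone Q| = 0.
|zone P∩zone R| = 12.2121.
|zone Q∩zone R|: x∈[9,12], y∈[1,4] → 3·3 = 9.
|zone P∩zone Q∩zone R| = 0.
|zone P ∪ zone Q ∪ zone R| = 159 − 21.2121 + 0 = 137.79.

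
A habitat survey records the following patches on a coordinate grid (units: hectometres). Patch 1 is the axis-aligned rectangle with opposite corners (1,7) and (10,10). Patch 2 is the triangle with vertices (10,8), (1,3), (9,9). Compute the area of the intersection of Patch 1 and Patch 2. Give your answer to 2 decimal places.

3.27

The intersection is the polygon with vertices (6.333,7), (9,9), (10,8), (8.2,7).
By the shoelace formula its area is 3.27.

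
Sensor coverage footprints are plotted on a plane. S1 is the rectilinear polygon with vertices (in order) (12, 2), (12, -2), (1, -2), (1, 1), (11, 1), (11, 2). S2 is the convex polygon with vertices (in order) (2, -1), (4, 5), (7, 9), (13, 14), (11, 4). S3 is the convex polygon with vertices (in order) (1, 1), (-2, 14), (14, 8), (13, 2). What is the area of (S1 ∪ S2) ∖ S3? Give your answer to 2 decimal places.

|S1 ∪ S2| = 93.5667.
|(S1 ∪ S2) ∩ S3| = 48.6241.
|(S1 ∪ S2) ∖ S3| = 93.5667 − 48.6241 = 44.94.

44.94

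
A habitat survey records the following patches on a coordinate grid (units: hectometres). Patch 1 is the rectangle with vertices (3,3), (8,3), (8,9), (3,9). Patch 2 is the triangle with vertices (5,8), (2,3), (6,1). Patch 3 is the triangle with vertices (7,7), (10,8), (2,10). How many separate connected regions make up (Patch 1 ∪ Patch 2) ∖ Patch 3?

(Patch 1 ∪ Patch 2) ∖ Patch 3 splits into 2 disjoint pieces (area 29.381, area 0.5).

2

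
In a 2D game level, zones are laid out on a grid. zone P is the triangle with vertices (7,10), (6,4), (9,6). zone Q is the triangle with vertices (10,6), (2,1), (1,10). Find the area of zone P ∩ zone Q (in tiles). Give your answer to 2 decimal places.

5.16

The intersection is the polygon with vertices (9,6), (6,4), (6.586,7.517), (8.714,6.571).
By the shoelace formula its area is 5.16.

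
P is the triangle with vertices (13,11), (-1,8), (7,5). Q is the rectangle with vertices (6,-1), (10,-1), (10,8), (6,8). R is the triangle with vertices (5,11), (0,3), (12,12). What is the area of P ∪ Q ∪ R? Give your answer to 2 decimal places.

By inclusion–exclusion:
Individual areas: |P| = 33, |Q| = 36, |R| = 25.5.
|P∩Q| = 7.3125.
|P∩R| = 11.4742.
|Q∩R| = 0.1667.
|P∩Q∩R| = 0.1667.
|P ∪ Q ∪ R| = 94.5 − 18.9534 + 0.1667 = 75.71.

75.71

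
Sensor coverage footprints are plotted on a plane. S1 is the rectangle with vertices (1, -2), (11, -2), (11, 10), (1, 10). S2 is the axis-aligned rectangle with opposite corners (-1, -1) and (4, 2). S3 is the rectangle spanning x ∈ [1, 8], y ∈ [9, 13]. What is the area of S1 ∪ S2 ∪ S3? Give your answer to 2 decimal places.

By inclusion–exclusion:
Individual areas: |S1| = 120, |S2| = 15, |S3| = 28.
|S1∩S2|: x∈[1,4], y∈[-1,2] → 3·3 = 9.
|S1∩S3|: x∈[1,8], y∈[9,10] → 7·1 = 7.
|S2∩S3| = 0 (no overlap).
|S1∩S2∩S3| = 0.
|S1 ∪ S2 ∪ S3| = 163 − 16 + 0 = 147.00.

147.00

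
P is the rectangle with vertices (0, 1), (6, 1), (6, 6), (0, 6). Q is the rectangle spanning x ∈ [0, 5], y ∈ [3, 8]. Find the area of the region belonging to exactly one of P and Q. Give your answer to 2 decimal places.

25.00

|P∩Q|: x∈[0,5], y∈[3,6] → 5·3 = 15.
|P △ Q| = |P| + |Q| − 2·|P∩Q| = 30 + 25 − 30 = 25.00.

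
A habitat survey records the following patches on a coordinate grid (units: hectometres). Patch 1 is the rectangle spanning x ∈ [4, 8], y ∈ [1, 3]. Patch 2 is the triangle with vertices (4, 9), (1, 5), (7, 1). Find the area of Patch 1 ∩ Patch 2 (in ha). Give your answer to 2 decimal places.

The intersection is the polygon with vertices (6.25,3), (7,1), (4,3).
By the shoelace formula its area is 2.25.

2.25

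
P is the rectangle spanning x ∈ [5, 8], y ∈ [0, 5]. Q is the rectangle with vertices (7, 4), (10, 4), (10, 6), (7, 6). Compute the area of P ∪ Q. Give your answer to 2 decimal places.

20.00

By inclusion–exclusion:
Individual areas: |P| = 15, |Q| = 6.
|P∩Q|: x∈[7,8], y∈[4,5] → 1·1 = 1.
|P ∪ Q| = 21 − 1 = 20.00.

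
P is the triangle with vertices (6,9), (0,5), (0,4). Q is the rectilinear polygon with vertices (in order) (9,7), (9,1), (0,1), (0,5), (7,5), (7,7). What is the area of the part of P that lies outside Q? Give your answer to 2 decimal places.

|P| = 3, |P∩Q| = 0.6.
|P ∖ Q| = |P| − |P∩Q| = 3 − 0.6 = 2.40.

2.40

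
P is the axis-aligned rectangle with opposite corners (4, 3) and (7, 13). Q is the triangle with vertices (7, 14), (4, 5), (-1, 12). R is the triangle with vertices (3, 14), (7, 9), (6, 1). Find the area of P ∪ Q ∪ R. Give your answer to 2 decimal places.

By inclusion–exclusion:
Individual areas: |P| = 30, |Q| = 33, |R| = 18.5.
|P∩Q| = 10.6667.
|P∩R| = 16.2468.
|Q∩R| = 6.8988.
|P∩Q∩R| = 5.5813.
|P ∪ Q ∪ R| = 81.5 − 33.8122 + 5.5813 = 53.27.

53.27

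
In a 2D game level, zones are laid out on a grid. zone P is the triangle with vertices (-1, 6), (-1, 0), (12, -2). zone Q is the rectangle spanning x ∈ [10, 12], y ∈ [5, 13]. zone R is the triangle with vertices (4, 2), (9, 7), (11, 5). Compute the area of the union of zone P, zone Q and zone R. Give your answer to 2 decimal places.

By inclusion–exclusion:
Individual areas: |zone P| = 39, |zone Q| = 16, |zone R| = 10.
|zone P∩zone Q| = 0.
|zone P∩zone R| = 0.1444.
|zone Q∩zone R| = 0.5.
|zone P∩zone Q∩zone R| = 0.
|zone P ∪ zone Q ∪ zone R| = 65 − 0.6444 + 0 = 64.36.

64.36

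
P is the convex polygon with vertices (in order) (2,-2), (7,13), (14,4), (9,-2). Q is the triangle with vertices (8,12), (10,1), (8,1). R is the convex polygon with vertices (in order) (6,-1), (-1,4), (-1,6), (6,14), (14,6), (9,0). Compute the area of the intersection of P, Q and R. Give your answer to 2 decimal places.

10.98

The intersection is the polygon with vertices (9.97,1.164), (9.833,1), (8,1), (8,11.714), (8.068,11.627).
By the shoelace formula its area is 10.98.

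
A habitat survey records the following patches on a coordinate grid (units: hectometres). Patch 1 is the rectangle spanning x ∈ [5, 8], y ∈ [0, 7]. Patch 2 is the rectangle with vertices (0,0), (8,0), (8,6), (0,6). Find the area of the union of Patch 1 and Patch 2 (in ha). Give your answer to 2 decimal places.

51.00

By inclusion–exclusion:
Individual areas: |Patch 1| = 21, |Patch 2| = 48.
|Patch 1∩Patch 2|: x∈[5,8], y∈[0,6] → 3·6 = 18.
|Patch 1 ∪ Patch 2| = 69 − 18 = 51.00.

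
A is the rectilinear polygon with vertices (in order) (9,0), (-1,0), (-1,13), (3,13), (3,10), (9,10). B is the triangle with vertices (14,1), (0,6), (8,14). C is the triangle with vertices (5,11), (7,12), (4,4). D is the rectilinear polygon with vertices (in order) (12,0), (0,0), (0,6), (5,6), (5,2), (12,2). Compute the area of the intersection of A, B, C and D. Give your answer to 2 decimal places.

0.43

The intersection is the polygon with vertices (4.286,6), (4.75,6), (4.189,4.504), (4.078,4.544).
By the shoelace formula its area is 0.43.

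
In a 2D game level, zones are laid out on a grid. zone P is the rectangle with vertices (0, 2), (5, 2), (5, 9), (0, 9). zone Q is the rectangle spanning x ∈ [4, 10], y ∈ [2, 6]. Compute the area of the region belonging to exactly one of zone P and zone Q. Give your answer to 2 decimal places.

51.00

|zone P∩zone Q|: x∈[4,5], y∈[2,6] → 1·4 = 4.
|zone P △ zone Q| = |zone P| + |zone Q| − 2·|zone P∩zone Q| = 35 + 24 − 8 = 51.00.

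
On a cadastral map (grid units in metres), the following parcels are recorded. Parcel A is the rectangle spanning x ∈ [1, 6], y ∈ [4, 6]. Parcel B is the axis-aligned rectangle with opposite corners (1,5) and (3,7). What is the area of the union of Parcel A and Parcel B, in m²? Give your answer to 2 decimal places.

12.00

By inclusion–exclusion:
Individual areas: |Parcel A| = 10, |Parcel B| = 4.
|Parcel A∩Parcel B|: x∈[1,3], y∈[5,6] → 2·1 = 2.
|Parcel A ∪ Parcel B| = 14 − 2 = 12.00.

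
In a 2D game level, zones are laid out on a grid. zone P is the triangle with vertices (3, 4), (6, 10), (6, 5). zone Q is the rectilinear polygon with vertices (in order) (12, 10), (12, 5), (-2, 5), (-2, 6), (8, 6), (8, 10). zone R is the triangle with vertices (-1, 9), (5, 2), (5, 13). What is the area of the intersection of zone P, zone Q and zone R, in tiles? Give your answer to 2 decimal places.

The intersection is the polygon with vertices (5,6), (5,5), (3.5,5), (4,6).
By the shoelace formula its area is 1.25.

1.25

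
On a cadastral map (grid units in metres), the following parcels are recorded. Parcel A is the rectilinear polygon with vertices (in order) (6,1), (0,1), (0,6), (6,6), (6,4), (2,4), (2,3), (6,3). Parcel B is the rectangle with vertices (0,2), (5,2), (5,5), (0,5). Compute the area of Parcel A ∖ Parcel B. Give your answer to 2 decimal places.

14.00

|Parcel A| = 26, |Parcel A∩Parcel B| = 12.
|Parcel A ∖ Parcel B| = |Parcel A| − |Parcel A∩Parcel B| = 26 − 12 = 14.00.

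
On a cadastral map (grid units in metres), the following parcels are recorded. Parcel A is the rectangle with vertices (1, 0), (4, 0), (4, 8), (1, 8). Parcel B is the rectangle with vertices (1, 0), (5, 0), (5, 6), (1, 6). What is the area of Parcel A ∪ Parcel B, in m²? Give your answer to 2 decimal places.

By inclusion–exclusion:
Individual areas: |Parcel A| = 24, |Parcel B| = 24.
|Parcel A∩Parcel B|: x∈[1,4], y∈[0,6] → 3·6 = 18.
|Parcel A ∪ Parcel B| = 48 − 18 = 30.00.

30.00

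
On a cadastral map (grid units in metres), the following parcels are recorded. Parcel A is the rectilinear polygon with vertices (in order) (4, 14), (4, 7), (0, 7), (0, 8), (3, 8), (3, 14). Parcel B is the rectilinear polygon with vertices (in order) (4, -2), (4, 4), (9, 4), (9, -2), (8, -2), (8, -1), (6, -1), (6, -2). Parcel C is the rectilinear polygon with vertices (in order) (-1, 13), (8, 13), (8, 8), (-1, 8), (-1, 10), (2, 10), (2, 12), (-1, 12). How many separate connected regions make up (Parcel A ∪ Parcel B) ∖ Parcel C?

3

(Parcel A ∪ Parcel B) ∖ Parcel C splits into 3 disjoint pieces (area 1, area 4, area 28).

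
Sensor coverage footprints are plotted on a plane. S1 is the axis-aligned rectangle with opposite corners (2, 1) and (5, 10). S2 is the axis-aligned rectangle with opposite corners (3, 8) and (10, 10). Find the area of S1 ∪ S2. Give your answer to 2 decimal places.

37.00

By inclusion–exclusion:
Individual areas: |S1| = 27, |S2| = 14.
|S1∩S2|: x∈[3,5], y∈[8,10] → 2·2 = 4.
|S1 ∪ S2| = 41 − 4 = 37.00.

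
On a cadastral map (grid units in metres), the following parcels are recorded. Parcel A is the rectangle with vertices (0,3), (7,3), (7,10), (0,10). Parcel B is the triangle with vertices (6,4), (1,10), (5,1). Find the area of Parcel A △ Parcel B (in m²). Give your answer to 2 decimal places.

41.61

|Parcel A| = 49, |Parcel B| = 10.5, |Parcel A∩Parcel B| = 8.9444.
|Parcel A △ Parcel B| = |Parcel A| + |Parcel B| − 2·|Parcel A∩Parcel B| = 49 + 10.5 − 17.8889 = 41.61.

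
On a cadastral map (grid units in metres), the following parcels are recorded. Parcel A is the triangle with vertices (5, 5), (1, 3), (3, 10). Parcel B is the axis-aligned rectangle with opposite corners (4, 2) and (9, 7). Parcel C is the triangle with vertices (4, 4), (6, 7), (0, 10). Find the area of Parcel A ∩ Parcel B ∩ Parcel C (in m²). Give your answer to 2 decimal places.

The intersection is the polygon with vertices (4,7), (4.2,7), (4.875,5.312), (4.5,4.75), (4,4.5).
By the shoelace formula its area is 1.36.

1.36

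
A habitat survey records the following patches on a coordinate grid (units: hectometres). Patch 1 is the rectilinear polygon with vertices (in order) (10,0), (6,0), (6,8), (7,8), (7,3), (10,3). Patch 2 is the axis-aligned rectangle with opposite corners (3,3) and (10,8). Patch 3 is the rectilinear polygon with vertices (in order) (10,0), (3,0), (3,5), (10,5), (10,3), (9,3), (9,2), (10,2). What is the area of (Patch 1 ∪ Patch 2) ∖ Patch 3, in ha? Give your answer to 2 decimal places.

|Patch 1 ∪ Patch 2| = 47.
|(Patch 1 ∪ Patch 2) ∩ Patch 3| = 25.
|(Patch 1 ∪ Patch 2) ∖ Patch 3| = 47 − 25 = 22.00.

22.00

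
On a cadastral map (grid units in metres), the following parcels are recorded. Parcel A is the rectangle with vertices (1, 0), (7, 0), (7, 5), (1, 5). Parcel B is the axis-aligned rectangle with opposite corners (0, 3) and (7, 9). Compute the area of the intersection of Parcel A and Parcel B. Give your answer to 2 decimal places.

|Parcel A∩Parcel B|: x∈[1,7], y∈[3,5] → 6·2 = 12.

12.00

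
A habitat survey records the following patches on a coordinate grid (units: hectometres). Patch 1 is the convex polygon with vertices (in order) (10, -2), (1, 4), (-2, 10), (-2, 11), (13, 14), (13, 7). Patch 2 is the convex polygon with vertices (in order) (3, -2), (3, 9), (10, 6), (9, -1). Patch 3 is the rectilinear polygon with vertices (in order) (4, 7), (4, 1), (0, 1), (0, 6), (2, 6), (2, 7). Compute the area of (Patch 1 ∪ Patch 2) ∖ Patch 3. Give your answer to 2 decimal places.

|Patch 1 ∪ Patch 2| = 163.0667.
|(Patch 1 ∪ Patch 2) ∩ Patch 3| = 13.3333.
|(Patch 1 ∪ Patch 2) ∖ Patch 3| = 163.0667 − 13.3333 = 149.73.

149.73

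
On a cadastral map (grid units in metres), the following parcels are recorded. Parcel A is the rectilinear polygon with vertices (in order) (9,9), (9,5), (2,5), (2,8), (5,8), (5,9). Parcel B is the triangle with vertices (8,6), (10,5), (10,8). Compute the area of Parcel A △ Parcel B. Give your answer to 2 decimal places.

|Parcel A| = 25, |Parcel B| = 3, |Parcel A∩Parcel B| = 0.75.
|Parcel A △ Parcel B| = |Parcel A| + |Parcel B| − 2·|Parcel A∩Parcel B| = 25 + 3 − 1.5 = 26.50.

26.50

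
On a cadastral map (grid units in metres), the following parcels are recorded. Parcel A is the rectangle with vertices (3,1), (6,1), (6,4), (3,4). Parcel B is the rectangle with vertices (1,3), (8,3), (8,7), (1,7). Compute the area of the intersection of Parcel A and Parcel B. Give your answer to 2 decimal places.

|Parcel A∩Parcel B|: x∈[3,6], y∈[3,4] → 3·1 = 3.

3.00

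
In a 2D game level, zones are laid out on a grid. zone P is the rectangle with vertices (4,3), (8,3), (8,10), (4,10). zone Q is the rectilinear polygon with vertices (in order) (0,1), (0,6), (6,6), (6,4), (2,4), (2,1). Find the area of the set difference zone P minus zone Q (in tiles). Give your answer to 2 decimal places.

|zone P| = 28, |zone P∩zone Q| = 4.
|zone P ∖ zone Q| = |zone P| − |zone P∩zone Q| = 28 − 4 = 24.00.

24.00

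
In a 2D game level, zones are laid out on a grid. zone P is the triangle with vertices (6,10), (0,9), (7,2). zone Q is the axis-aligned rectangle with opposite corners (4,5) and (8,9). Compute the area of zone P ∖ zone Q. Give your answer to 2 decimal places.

15.00

|zone P| = 24.5, |zone P∩zone Q| = 9.5.
|zone P ∖ zone Q| = |zone P| − |zone P∩zone Q| = 24.5 − 9.5 = 15.00.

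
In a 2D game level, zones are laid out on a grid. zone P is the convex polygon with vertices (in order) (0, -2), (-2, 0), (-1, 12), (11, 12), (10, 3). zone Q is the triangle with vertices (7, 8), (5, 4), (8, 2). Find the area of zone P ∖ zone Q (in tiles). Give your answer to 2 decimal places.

|zone P| = 139.5, |zone P∩zone Q| = 8.
|zone P ∖ zone Q| = |zone P| − |zone P∩zone Q| = 139.5 − 8 = 131.50.

131.50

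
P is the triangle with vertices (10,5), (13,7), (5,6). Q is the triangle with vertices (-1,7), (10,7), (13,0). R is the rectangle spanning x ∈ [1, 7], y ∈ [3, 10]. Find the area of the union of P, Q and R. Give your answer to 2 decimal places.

By inclusion–exclusion:
Individual areas: |P| = 6.5, |Q| = 38.5, |R| = 42.
|P∩Q| = 4.7006.
|P∩R| = 0.65.
|Q∩R| = 15.
|P∩Q∩R| = 0.65.
|P ∪ Q ∪ R| = 87 − 20.3506 + 0.65 = 67.30.

67.30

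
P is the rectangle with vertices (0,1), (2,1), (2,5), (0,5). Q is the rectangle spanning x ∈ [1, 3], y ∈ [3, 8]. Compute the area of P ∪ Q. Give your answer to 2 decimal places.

16.00

By inclusion–exclusion:
Individual areas: |P| = 8, |Q| = 10.
|P∩Q|: x∈[1,2], y∈[3,5] → 1·2 = 2.
|P ∪ Q| = 18 − 2 = 16.00.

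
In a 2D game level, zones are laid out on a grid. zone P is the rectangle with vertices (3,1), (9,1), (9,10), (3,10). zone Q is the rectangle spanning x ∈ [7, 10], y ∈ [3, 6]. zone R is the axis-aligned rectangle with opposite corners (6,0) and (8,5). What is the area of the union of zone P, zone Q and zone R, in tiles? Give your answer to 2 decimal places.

By inclusion–exclusion:
Individual areas: |zone P| = 54, |zone Q| = 9, |zone R| = 10.
|zone P∩zone Q|: x∈[7,9], y∈[3,6] → 2·3 = 6.
|zone P∩zone R|: x∈[6,8], y∈[1,5] → 2·4 = 8.
|zone Q∩zone R|: x∈[7,8], y∈[3,5] → 1·2 = 2.
|zone P∩zone Q∩zone R| = 2.
|zone P ∪ zone Q ∪ zone R| = 73 − 16 + 2 = 59.00.

59.00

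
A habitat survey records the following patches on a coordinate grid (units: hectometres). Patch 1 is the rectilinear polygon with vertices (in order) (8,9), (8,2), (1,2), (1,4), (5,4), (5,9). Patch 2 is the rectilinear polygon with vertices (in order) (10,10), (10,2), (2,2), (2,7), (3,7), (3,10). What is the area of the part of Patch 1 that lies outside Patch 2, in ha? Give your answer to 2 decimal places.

|Patch 1| = 29, |Patch 1∩Patch 2| = 27.
|Patch 1 ∖ Patch 2| = |Patch 1| − |Patch 1∩Patch 2| = 29 − 27 = 2.00.

2.00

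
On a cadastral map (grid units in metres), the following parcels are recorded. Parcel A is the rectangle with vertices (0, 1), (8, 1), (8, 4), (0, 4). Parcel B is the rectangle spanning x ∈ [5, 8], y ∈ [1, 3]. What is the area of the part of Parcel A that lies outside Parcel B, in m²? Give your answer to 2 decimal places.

|Parcel A∩Parcel B|: x∈[5,8], y∈[1,3] → 3·2 = 6.
|Parcel A| = 24.
|Parcel A ∖ Parcel B| = |Parcel A| − |Parcel A∩Parcel B| = 24 − 6 = 18.00.

18.00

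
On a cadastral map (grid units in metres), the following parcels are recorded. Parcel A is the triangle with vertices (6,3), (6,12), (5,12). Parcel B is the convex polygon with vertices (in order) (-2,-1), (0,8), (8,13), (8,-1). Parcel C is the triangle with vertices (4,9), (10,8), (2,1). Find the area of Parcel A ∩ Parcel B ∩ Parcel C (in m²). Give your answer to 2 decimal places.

The intersection is the polygon with vertices (5.359,8.774), (6,8.667), (6,4.5), (5.848,4.367).
By the shoelace formula its area is 1.70.

1.70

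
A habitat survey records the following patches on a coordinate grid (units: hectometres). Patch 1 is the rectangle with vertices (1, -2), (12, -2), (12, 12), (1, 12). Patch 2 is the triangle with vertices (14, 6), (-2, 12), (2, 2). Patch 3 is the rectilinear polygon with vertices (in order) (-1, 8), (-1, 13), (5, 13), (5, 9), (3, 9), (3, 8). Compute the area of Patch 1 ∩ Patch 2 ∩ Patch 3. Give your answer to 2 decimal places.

The intersection is the polygon with vertices (1,10.875), (5,9.375), (5,9), (3,9), (3,8), (1,8).
By the shoelace formula its area is 6.50.

6.50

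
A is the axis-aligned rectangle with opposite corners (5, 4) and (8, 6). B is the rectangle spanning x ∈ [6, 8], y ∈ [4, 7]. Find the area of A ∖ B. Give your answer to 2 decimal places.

|A∩B|: x∈[6,8], y∈[4,6] → 2·2 = 4.
|A| = 6.
|A ∖ B| = |A| − |A∩B| = 6 − 4 = 2.00.

2.00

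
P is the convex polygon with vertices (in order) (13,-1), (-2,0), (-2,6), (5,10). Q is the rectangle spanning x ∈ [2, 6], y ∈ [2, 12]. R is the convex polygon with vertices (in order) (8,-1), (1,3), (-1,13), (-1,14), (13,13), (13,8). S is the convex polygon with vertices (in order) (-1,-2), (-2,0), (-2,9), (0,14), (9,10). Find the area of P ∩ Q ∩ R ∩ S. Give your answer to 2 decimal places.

The intersection is the polygon with vertices (6,6.4), (2.468,2.161), (2,2.429), (2,8.286), (5,10), (6,8.625).
By the shoelace formula its area is 20.55.

20.55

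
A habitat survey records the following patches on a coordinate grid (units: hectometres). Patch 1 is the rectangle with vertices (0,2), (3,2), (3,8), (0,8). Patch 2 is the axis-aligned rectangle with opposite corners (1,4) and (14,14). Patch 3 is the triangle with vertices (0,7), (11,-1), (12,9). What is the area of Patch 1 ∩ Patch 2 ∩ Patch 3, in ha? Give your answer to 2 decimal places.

3.58

The intersection is the polygon with vertices (3,4.818), (1,6.273), (1,7.167), (3,7.5).
By the shoelace formula its area is 3.58.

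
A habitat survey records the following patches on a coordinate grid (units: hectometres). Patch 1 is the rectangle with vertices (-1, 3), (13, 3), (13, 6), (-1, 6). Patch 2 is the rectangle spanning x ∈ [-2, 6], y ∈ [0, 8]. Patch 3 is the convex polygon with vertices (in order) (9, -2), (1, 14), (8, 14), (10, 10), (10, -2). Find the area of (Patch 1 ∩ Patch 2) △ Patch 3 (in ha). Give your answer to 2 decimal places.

|Patch 1 ∩ Patch 2| = 21.
|(Patch 1 ∩ Patch 2) ∩ Patch 3| = 1.
|(Patch 1 ∩ Patch 2) △ Patch 3| = 21 + 76 − 2 = 95.00.

95.00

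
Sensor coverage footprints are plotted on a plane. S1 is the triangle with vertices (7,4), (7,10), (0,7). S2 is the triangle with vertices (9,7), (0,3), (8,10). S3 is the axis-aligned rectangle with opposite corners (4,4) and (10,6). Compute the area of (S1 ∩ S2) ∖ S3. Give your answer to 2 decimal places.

|S1 ∩ S2| = 7.522.
|(S1 ∩ S2) ∩ S3| = 1.5328.
|(S1 ∩ S2) ∖ S3| = 7.522 − 1.5328 = 5.99.

5.99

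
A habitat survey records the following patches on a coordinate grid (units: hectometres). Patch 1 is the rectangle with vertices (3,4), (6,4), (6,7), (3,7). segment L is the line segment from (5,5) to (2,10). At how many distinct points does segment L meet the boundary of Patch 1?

The segment meets the boundary at (3.8,7).

1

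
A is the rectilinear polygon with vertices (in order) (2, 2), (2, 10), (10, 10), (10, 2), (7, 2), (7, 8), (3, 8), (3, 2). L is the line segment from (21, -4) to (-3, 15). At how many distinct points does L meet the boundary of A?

4

The segment meets the boundary at (3.316,10), (5.842,8), (10,4.708), (7,7.083).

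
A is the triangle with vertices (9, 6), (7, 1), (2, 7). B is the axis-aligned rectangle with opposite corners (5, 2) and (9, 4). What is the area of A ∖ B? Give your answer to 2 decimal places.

|A| = 18.5, |A∩B| = 4.7833.
|A ∖ B| = |A| − |A∩B| = 18.5 − 4.7833 = 13.72.

13.72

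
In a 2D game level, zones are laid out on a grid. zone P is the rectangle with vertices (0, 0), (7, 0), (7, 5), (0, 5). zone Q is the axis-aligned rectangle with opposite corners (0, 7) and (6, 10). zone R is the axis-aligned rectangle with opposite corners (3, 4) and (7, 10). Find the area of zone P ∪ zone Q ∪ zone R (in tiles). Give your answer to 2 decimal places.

By inclusion–exclusion:
Individual areas: |zone P| = 35, |zone Q| = 18, |zone R| = 24.
|zone P∩zone Q| = 0 (no overlap).
|zone P∩zone R|: x∈[3,7], y∈[4,5] → 4·1 = 4.
|zone Q∩zone R|: x∈[3,6], y∈[7,10] → 3·3 = 9.
|zone P∩zone Q∩zone R| = 0.
|zone P ∪ zone Q ∪ zone R| = 77 − 13 + 0 = 64.00.

64.00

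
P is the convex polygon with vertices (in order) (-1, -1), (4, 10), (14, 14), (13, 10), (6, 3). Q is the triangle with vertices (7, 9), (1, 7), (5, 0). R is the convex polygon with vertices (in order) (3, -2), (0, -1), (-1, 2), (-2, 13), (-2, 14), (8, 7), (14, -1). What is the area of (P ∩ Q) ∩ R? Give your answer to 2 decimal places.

20.49

The region (P ∩ Q) ∩ R is the polygon with vertices (5.742,8.581), (6.75,7.875), (5.618,2.782), (3.954,1.831), (1.911,5.405), (2.929,7.643).
By the shoelace formula its area is 20.49.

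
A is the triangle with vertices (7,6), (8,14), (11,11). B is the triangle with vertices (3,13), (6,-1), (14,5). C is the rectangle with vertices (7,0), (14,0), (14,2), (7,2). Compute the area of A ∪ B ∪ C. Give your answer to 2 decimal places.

85.89

By inclusion–exclusion:
Individual areas: |A| = 13.5, |B| = 65, |C| = 14.
|A∩B| = 3.2732.
|A∩C| = 0.
|B∩C| = 3.3333.
|A∩B∩C| = 0.
|A ∪ B ∪ C| = 92.5 − 6.6065 + 0 = 85.89.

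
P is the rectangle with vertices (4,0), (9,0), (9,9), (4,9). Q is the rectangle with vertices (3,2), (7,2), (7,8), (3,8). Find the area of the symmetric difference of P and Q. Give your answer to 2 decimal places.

33.00

|P∩Q|: x∈[4,7], y∈[2,8] → 3·6 = 18.
|P △ Q| = |P| + |Q| − 2·|P∩Q| = 45 + 24 − 36 = 33.00.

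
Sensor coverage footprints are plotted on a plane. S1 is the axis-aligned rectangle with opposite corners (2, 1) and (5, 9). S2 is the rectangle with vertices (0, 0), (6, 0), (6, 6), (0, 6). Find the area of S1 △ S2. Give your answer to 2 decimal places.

30.00

|S1∩S2|: x∈[2,5], y∈[1,6] → 3·5 = 15.
|S1 △ S2| = |S1| + |S2| − 2·|S1∩S2| = 24 + 36 − 30 = 30.00.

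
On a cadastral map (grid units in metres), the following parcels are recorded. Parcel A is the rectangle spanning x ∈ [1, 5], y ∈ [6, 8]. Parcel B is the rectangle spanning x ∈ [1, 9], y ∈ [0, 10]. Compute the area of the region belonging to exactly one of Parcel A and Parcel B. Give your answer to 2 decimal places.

72.00

|Parcel A∩Parcel B|: x∈[1,5], y∈[6,8] → 4·2 = 8.
|Parcel A △ Parcel B| = |Parcel A| + |Parcel B| − 2·|Parcel A∩Parcel B| = 8 + 80 − 16 = 72.00.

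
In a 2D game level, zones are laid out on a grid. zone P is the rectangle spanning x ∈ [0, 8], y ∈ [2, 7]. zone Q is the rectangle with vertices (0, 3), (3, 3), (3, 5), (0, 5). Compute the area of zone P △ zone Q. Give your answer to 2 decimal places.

|zone P∩zone Q|: x∈[0,3], y∈[3,5] → 3·2 = 6.
|zone P △ zone Q| = |zone P| + |zone Q| − 2·|zone P∩zone Q| = 40 + 6 − 12 = 34.00.

34.00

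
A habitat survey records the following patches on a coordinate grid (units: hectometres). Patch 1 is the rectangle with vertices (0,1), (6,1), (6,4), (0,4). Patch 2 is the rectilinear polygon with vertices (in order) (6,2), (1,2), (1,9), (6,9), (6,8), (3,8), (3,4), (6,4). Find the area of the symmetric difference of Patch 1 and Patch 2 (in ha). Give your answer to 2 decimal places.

21.00

|Patch 1| = 18, |Patch 2| = 23, |Patch 1∩Patch 2| = 10.
|Patch 1 △ Patch 2| = |Patch 1| + |Patch 2| − 2·|Patch 1∩Patch 2| = 18 + 23 − 20 = 21.00.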